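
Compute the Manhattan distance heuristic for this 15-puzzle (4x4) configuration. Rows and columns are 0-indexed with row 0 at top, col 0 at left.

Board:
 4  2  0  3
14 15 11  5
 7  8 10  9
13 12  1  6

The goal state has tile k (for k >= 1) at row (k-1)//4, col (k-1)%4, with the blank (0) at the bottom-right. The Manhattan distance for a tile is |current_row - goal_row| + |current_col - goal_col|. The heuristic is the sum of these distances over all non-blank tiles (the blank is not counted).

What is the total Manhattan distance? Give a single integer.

Answer: 36

Derivation:
Tile 4: at (0,0), goal (0,3), distance |0-0|+|0-3| = 3
Tile 2: at (0,1), goal (0,1), distance |0-0|+|1-1| = 0
Tile 3: at (0,3), goal (0,2), distance |0-0|+|3-2| = 1
Tile 14: at (1,0), goal (3,1), distance |1-3|+|0-1| = 3
Tile 15: at (1,1), goal (3,2), distance |1-3|+|1-2| = 3
Tile 11: at (1,2), goal (2,2), distance |1-2|+|2-2| = 1
Tile 5: at (1,3), goal (1,0), distance |1-1|+|3-0| = 3
Tile 7: at (2,0), goal (1,2), distance |2-1|+|0-2| = 3
Tile 8: at (2,1), goal (1,3), distance |2-1|+|1-3| = 3
Tile 10: at (2,2), goal (2,1), distance |2-2|+|2-1| = 1
Tile 9: at (2,3), goal (2,0), distance |2-2|+|3-0| = 3
Tile 13: at (3,0), goal (3,0), distance |3-3|+|0-0| = 0
Tile 12: at (3,1), goal (2,3), distance |3-2|+|1-3| = 3
Tile 1: at (3,2), goal (0,0), distance |3-0|+|2-0| = 5
Tile 6: at (3,3), goal (1,1), distance |3-1|+|3-1| = 4
Sum: 3 + 0 + 1 + 3 + 3 + 1 + 3 + 3 + 3 + 1 + 3 + 0 + 3 + 5 + 4 = 36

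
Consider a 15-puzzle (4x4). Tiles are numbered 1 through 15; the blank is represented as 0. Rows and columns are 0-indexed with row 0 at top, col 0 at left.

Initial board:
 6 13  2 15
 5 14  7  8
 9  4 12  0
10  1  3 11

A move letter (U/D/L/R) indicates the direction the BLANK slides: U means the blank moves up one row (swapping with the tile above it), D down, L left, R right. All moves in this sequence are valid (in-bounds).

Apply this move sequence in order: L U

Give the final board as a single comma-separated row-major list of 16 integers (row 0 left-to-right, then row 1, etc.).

After move 1 (L):
 6 13  2 15
 5 14  7  8
 9  4  0 12
10  1  3 11

After move 2 (U):
 6 13  2 15
 5 14  0  8
 9  4  7 12
10  1  3 11

Answer: 6, 13, 2, 15, 5, 14, 0, 8, 9, 4, 7, 12, 10, 1, 3, 11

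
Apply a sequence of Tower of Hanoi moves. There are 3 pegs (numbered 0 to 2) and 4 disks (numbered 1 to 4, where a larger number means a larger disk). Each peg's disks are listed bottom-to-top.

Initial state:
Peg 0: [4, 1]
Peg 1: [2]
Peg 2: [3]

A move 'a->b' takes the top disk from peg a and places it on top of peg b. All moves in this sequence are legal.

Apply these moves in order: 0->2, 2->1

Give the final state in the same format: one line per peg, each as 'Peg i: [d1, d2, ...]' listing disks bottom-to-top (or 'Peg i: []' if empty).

After move 1 (0->2):
Peg 0: [4]
Peg 1: [2]
Peg 2: [3, 1]

After move 2 (2->1):
Peg 0: [4]
Peg 1: [2, 1]
Peg 2: [3]

Answer: Peg 0: [4]
Peg 1: [2, 1]
Peg 2: [3]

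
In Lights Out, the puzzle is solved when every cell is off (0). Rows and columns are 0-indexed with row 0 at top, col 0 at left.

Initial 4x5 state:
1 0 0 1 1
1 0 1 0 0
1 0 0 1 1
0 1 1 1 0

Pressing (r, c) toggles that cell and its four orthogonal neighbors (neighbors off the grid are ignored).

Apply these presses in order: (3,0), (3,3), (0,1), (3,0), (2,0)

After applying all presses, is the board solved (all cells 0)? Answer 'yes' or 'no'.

Answer: no

Derivation:
After press 1 at (3,0):
1 0 0 1 1
1 0 1 0 0
0 0 0 1 1
1 0 1 1 0

After press 2 at (3,3):
1 0 0 1 1
1 0 1 0 0
0 0 0 0 1
1 0 0 0 1

After press 3 at (0,1):
0 1 1 1 1
1 1 1 0 0
0 0 0 0 1
1 0 0 0 1

After press 4 at (3,0):
0 1 1 1 1
1 1 1 0 0
1 0 0 0 1
0 1 0 0 1

After press 5 at (2,0):
0 1 1 1 1
0 1 1 0 0
0 1 0 0 1
1 1 0 0 1

Lights still on: 11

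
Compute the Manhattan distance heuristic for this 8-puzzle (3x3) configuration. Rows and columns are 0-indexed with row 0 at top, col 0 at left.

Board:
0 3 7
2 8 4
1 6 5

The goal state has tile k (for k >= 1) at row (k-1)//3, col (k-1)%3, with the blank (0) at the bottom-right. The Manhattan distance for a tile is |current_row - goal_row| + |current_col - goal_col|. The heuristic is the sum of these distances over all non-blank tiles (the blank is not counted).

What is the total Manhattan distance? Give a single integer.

Answer: 16

Derivation:
Tile 3: (0,1)->(0,2) = 1
Tile 7: (0,2)->(2,0) = 4
Tile 2: (1,0)->(0,1) = 2
Tile 8: (1,1)->(2,1) = 1
Tile 4: (1,2)->(1,0) = 2
Tile 1: (2,0)->(0,0) = 2
Tile 6: (2,1)->(1,2) = 2
Tile 5: (2,2)->(1,1) = 2
Sum: 1 + 4 + 2 + 1 + 2 + 2 + 2 + 2 = 16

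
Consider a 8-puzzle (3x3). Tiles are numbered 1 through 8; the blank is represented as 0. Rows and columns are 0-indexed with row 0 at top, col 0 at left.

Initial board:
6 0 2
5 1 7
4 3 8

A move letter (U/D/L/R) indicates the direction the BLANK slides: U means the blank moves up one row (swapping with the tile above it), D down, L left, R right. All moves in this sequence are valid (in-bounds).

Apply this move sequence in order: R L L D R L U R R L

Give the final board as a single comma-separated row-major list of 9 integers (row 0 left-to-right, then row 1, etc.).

After move 1 (R):
6 2 0
5 1 7
4 3 8

After move 2 (L):
6 0 2
5 1 7
4 3 8

After move 3 (L):
0 6 2
5 1 7
4 3 8

After move 4 (D):
5 6 2
0 1 7
4 3 8

After move 5 (R):
5 6 2
1 0 7
4 3 8

After move 6 (L):
5 6 2
0 1 7
4 3 8

After move 7 (U):
0 6 2
5 1 7
4 3 8

After move 8 (R):
6 0 2
5 1 7
4 3 8

After move 9 (R):
6 2 0
5 1 7
4 3 8

After move 10 (L):
6 0 2
5 1 7
4 3 8

Answer: 6, 0, 2, 5, 1, 7, 4, 3, 8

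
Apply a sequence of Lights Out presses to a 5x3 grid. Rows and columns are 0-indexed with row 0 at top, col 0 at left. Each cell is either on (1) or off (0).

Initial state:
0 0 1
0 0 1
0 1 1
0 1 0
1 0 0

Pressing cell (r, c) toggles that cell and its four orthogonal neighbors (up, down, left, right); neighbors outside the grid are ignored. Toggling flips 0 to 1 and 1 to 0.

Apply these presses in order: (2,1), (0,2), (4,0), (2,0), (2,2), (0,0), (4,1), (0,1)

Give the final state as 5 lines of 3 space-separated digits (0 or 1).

Answer: 0 1 1
0 0 1
0 0 1
0 1 1
1 0 1

Derivation:
After press 1 at (2,1):
0 0 1
0 1 1
1 0 0
0 0 0
1 0 0

After press 2 at (0,2):
0 1 0
0 1 0
1 0 0
0 0 0
1 0 0

After press 3 at (4,0):
0 1 0
0 1 0
1 0 0
1 0 0
0 1 0

After press 4 at (2,0):
0 1 0
1 1 0
0 1 0
0 0 0
0 1 0

After press 5 at (2,2):
0 1 0
1 1 1
0 0 1
0 0 1
0 1 0

After press 6 at (0,0):
1 0 0
0 1 1
0 0 1
0 0 1
0 1 0

After press 7 at (4,1):
1 0 0
0 1 1
0 0 1
0 1 1
1 0 1

After press 8 at (0,1):
0 1 1
0 0 1
0 0 1
0 1 1
1 0 1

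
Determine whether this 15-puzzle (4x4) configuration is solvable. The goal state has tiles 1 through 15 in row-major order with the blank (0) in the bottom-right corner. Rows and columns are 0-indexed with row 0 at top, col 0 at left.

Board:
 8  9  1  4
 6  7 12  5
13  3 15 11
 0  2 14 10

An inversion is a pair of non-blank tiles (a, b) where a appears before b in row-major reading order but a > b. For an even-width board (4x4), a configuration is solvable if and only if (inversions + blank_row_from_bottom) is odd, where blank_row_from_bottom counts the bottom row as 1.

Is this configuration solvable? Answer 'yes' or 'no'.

Inversions: 41
Blank is in row 3 (0-indexed from top), which is row 1 counting from the bottom (bottom = 1).
41 + 1 = 42, which is even, so the puzzle is not solvable.

Answer: no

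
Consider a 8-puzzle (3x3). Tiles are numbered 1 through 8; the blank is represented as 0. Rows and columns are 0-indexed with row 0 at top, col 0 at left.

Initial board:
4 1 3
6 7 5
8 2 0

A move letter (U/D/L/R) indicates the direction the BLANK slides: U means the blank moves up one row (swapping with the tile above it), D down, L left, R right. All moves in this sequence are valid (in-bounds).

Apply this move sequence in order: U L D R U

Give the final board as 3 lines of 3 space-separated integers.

Answer: 4 1 3
6 2 0
8 5 7

Derivation:
After move 1 (U):
4 1 3
6 7 0
8 2 5

After move 2 (L):
4 1 3
6 0 7
8 2 5

After move 3 (D):
4 1 3
6 2 7
8 0 5

After move 4 (R):
4 1 3
6 2 7
8 5 0

After move 5 (U):
4 1 3
6 2 0
8 5 7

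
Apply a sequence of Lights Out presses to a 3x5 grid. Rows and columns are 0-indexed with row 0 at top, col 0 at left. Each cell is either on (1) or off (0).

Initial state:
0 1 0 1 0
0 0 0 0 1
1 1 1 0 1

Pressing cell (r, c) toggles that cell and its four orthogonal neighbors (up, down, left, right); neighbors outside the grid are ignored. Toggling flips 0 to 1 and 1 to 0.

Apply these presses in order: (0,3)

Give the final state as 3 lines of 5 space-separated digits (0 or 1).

After press 1 at (0,3):
0 1 1 0 1
0 0 0 1 1
1 1 1 0 1

Answer: 0 1 1 0 1
0 0 0 1 1
1 1 1 0 1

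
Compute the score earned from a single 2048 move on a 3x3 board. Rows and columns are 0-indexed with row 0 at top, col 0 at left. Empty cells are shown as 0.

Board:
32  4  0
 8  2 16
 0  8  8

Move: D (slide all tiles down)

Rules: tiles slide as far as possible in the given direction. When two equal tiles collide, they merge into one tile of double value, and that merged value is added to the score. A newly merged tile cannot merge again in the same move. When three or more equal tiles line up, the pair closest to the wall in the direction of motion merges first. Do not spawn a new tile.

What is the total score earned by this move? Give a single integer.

Answer: 0

Derivation:
Slide down:
col 0: [32, 8, 0] -> [0, 32, 8]  score +0 (running 0)
col 1: [4, 2, 8] -> [4, 2, 8]  score +0 (running 0)
col 2: [0, 16, 8] -> [0, 16, 8]  score +0 (running 0)
Board after move:
 0  4  0
32  2 16
 8  8  8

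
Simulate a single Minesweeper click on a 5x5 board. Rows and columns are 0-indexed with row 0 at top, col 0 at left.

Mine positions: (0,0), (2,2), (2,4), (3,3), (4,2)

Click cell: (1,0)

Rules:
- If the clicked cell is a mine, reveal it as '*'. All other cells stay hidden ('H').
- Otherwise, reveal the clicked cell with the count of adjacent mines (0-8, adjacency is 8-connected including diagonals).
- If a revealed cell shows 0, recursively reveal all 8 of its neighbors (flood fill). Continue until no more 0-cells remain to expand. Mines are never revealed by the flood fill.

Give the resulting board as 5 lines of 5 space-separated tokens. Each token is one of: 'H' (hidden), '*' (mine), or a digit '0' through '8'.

H H H H H
1 H H H H
H H H H H
H H H H H
H H H H H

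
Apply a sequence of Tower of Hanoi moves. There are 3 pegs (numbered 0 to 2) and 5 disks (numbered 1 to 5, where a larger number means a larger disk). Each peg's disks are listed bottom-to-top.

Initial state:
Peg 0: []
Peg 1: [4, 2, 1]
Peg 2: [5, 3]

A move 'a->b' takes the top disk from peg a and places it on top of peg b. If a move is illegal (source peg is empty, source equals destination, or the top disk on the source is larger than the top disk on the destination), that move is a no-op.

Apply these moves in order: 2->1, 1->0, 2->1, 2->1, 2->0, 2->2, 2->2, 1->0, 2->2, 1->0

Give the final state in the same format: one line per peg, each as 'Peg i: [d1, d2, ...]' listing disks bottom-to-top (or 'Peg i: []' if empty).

After move 1 (2->1):
Peg 0: []
Peg 1: [4, 2, 1]
Peg 2: [5, 3]

After move 2 (1->0):
Peg 0: [1]
Peg 1: [4, 2]
Peg 2: [5, 3]

After move 3 (2->1):
Peg 0: [1]
Peg 1: [4, 2]
Peg 2: [5, 3]

After move 4 (2->1):
Peg 0: [1]
Peg 1: [4, 2]
Peg 2: [5, 3]

After move 5 (2->0):
Peg 0: [1]
Peg 1: [4, 2]
Peg 2: [5, 3]

After move 6 (2->2):
Peg 0: [1]
Peg 1: [4, 2]
Peg 2: [5, 3]

After move 7 (2->2):
Peg 0: [1]
Peg 1: [4, 2]
Peg 2: [5, 3]

After move 8 (1->0):
Peg 0: [1]
Peg 1: [4, 2]
Peg 2: [5, 3]

After move 9 (2->2):
Peg 0: [1]
Peg 1: [4, 2]
Peg 2: [5, 3]

After move 10 (1->0):
Peg 0: [1]
Peg 1: [4, 2]
Peg 2: [5, 3]

Answer: Peg 0: [1]
Peg 1: [4, 2]
Peg 2: [5, 3]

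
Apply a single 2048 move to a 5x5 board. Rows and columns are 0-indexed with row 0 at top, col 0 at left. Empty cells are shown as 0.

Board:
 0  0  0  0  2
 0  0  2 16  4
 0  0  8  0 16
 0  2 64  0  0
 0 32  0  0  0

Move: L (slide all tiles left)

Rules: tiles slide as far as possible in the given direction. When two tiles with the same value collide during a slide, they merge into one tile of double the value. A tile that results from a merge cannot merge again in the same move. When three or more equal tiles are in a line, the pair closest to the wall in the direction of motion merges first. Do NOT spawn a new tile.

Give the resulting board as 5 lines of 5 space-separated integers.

Answer:  2  0  0  0  0
 2 16  4  0  0
 8 16  0  0  0
 2 64  0  0  0
32  0  0  0  0

Derivation:
Slide left:
row 0: [0, 0, 0, 0, 2] -> [2, 0, 0, 0, 0]
row 1: [0, 0, 2, 16, 4] -> [2, 16, 4, 0, 0]
row 2: [0, 0, 8, 0, 16] -> [8, 16, 0, 0, 0]
row 3: [0, 2, 64, 0, 0] -> [2, 64, 0, 0, 0]
row 4: [0, 32, 0, 0, 0] -> [32, 0, 0, 0, 0]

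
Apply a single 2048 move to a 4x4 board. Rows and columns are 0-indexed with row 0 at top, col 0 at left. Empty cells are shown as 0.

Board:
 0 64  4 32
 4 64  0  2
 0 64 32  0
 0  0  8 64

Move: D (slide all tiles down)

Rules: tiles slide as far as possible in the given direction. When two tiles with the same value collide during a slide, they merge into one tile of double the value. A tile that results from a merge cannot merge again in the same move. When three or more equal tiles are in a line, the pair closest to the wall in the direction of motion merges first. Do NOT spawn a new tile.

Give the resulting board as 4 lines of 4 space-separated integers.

Answer:   0   0   0   0
  0   0   4  32
  0  64  32   2
  4 128   8  64

Derivation:
Slide down:
col 0: [0, 4, 0, 0] -> [0, 0, 0, 4]
col 1: [64, 64, 64, 0] -> [0, 0, 64, 128]
col 2: [4, 0, 32, 8] -> [0, 4, 32, 8]
col 3: [32, 2, 0, 64] -> [0, 32, 2, 64]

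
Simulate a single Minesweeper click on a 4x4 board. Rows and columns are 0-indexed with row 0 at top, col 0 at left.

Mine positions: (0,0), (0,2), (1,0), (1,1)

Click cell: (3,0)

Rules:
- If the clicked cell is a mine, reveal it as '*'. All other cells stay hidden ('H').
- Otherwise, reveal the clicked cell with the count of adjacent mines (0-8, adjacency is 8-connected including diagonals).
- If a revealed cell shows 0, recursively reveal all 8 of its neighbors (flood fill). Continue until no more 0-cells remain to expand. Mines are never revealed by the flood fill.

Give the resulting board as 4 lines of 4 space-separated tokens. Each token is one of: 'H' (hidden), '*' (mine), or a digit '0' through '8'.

H H H H
H H 2 1
2 2 1 0
0 0 0 0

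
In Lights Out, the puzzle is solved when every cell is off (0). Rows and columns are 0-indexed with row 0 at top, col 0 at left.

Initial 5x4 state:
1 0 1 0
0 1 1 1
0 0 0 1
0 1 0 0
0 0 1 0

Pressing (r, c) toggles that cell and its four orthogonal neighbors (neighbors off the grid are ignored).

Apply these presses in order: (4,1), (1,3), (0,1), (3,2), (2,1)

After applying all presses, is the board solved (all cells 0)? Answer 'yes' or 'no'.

After press 1 at (4,1):
1 0 1 0
0 1 1 1
0 0 0 1
0 0 0 0
1 1 0 0

After press 2 at (1,3):
1 0 1 1
0 1 0 0
0 0 0 0
0 0 0 0
1 1 0 0

After press 3 at (0,1):
0 1 0 1
0 0 0 0
0 0 0 0
0 0 0 0
1 1 0 0

After press 4 at (3,2):
0 1 0 1
0 0 0 0
0 0 1 0
0 1 1 1
1 1 1 0

After press 5 at (2,1):
0 1 0 1
0 1 0 0
1 1 0 0
0 0 1 1
1 1 1 0

Lights still on: 10

Answer: no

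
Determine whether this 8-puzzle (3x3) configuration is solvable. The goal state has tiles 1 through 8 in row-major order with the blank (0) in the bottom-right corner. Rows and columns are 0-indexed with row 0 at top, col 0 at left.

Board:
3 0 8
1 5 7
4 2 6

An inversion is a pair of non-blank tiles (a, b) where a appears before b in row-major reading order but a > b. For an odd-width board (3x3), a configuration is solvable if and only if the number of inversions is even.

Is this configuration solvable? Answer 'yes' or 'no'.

Answer: yes

Derivation:
Inversions (pairs i<j in row-major order where tile[i] > tile[j] > 0): 14
14 is even, so the puzzle is solvable.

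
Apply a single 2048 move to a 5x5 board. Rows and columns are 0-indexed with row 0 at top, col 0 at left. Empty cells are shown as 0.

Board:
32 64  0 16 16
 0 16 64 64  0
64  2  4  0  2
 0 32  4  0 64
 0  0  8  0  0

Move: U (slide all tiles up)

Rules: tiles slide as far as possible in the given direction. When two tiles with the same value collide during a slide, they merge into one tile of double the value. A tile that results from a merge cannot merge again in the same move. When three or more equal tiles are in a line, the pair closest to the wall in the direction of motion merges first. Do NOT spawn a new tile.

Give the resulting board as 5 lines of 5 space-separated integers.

Slide up:
col 0: [32, 0, 64, 0, 0] -> [32, 64, 0, 0, 0]
col 1: [64, 16, 2, 32, 0] -> [64, 16, 2, 32, 0]
col 2: [0, 64, 4, 4, 8] -> [64, 8, 8, 0, 0]
col 3: [16, 64, 0, 0, 0] -> [16, 64, 0, 0, 0]
col 4: [16, 0, 2, 64, 0] -> [16, 2, 64, 0, 0]

Answer: 32 64 64 16 16
64 16  8 64  2
 0  2  8  0 64
 0 32  0  0  0
 0  0  0  0  0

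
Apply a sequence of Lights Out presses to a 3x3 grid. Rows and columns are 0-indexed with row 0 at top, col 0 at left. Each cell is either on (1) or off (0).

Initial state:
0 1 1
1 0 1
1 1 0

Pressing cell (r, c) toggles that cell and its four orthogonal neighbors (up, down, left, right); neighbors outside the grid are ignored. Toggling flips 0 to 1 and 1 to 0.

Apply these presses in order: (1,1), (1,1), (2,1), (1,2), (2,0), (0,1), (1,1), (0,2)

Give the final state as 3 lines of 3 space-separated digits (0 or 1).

After press 1 at (1,1):
0 0 1
0 1 0
1 0 0

After press 2 at (1,1):
0 1 1
1 0 1
1 1 0

After press 3 at (2,1):
0 1 1
1 1 1
0 0 1

After press 4 at (1,2):
0 1 0
1 0 0
0 0 0

After press 5 at (2,0):
0 1 0
0 0 0
1 1 0

After press 6 at (0,1):
1 0 1
0 1 0
1 1 0

After press 7 at (1,1):
1 1 1
1 0 1
1 0 0

After press 8 at (0,2):
1 0 0
1 0 0
1 0 0

Answer: 1 0 0
1 0 0
1 0 0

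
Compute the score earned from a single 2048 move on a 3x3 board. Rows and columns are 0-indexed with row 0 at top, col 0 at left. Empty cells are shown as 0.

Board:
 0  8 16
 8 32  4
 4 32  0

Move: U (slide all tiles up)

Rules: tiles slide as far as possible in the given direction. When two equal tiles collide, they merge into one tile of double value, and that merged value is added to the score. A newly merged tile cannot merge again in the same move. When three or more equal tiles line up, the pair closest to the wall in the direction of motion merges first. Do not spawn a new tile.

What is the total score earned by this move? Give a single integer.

Slide up:
col 0: [0, 8, 4] -> [8, 4, 0]  score +0 (running 0)
col 1: [8, 32, 32] -> [8, 64, 0]  score +64 (running 64)
col 2: [16, 4, 0] -> [16, 4, 0]  score +0 (running 64)
Board after move:
 8  8 16
 4 64  4
 0  0  0

Answer: 64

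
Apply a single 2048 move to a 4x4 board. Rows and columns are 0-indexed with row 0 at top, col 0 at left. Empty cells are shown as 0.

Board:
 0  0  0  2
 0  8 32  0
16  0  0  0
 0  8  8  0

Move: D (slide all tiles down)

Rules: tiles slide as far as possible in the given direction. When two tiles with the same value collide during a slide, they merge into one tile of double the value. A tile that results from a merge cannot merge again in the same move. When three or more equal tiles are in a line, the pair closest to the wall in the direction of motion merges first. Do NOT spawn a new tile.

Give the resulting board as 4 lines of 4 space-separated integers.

Slide down:
col 0: [0, 0, 16, 0] -> [0, 0, 0, 16]
col 1: [0, 8, 0, 8] -> [0, 0, 0, 16]
col 2: [0, 32, 0, 8] -> [0, 0, 32, 8]
col 3: [2, 0, 0, 0] -> [0, 0, 0, 2]

Answer:  0  0  0  0
 0  0  0  0
 0  0 32  0
16 16  8  2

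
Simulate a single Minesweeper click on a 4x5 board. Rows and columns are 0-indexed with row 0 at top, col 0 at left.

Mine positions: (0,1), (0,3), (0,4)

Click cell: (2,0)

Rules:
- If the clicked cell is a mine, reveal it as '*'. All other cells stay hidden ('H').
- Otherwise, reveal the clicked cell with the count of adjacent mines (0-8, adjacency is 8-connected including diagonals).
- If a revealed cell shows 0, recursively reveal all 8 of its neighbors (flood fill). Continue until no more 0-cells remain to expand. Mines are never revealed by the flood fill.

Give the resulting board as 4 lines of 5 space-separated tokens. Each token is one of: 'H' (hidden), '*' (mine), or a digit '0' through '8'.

H H H H H
1 1 2 2 2
0 0 0 0 0
0 0 0 0 0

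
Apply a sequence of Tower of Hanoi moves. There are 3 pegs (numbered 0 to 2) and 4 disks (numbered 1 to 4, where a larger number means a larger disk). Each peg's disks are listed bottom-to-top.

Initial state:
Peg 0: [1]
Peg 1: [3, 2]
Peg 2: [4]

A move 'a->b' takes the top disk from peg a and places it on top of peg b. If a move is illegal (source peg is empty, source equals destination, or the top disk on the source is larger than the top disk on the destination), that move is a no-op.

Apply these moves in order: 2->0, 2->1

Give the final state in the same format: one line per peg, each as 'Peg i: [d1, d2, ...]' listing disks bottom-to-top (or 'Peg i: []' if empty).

After move 1 (2->0):
Peg 0: [1]
Peg 1: [3, 2]
Peg 2: [4]

After move 2 (2->1):
Peg 0: [1]
Peg 1: [3, 2]
Peg 2: [4]

Answer: Peg 0: [1]
Peg 1: [3, 2]
Peg 2: [4]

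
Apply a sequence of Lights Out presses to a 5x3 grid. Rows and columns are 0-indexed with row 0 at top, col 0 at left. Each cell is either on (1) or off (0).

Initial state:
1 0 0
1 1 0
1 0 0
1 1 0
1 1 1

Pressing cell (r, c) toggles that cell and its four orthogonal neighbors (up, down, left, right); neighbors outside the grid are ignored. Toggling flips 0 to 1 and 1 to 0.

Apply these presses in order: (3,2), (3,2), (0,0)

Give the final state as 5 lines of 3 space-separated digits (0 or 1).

Answer: 0 1 0
0 1 0
1 0 0
1 1 0
1 1 1

Derivation:
After press 1 at (3,2):
1 0 0
1 1 0
1 0 1
1 0 1
1 1 0

After press 2 at (3,2):
1 0 0
1 1 0
1 0 0
1 1 0
1 1 1

After press 3 at (0,0):
0 1 0
0 1 0
1 0 0
1 1 0
1 1 1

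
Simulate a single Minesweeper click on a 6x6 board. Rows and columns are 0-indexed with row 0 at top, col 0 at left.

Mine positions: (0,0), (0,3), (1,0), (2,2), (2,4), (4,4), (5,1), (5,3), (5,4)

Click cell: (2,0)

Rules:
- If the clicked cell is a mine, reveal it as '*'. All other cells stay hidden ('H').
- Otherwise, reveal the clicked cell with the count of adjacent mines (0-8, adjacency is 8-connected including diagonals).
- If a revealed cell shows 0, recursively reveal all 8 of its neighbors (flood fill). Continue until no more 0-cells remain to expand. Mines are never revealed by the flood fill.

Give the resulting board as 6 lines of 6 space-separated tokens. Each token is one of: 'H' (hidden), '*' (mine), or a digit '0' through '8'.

H H H H H H
H H H H H H
1 H H H H H
H H H H H H
H H H H H H
H H H H H H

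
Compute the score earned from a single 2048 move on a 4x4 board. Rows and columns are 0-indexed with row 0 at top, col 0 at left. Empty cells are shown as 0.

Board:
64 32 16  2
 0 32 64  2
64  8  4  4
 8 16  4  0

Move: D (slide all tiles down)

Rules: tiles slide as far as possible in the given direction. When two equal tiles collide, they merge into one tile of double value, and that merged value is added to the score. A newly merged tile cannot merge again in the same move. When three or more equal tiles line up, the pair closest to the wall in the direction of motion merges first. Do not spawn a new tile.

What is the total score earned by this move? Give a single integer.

Slide down:
col 0: [64, 0, 64, 8] -> [0, 0, 128, 8]  score +128 (running 128)
col 1: [32, 32, 8, 16] -> [0, 64, 8, 16]  score +64 (running 192)
col 2: [16, 64, 4, 4] -> [0, 16, 64, 8]  score +8 (running 200)
col 3: [2, 2, 4, 0] -> [0, 0, 4, 4]  score +4 (running 204)
Board after move:
  0   0   0   0
  0  64  16   0
128   8  64   4
  8  16   8   4

Answer: 204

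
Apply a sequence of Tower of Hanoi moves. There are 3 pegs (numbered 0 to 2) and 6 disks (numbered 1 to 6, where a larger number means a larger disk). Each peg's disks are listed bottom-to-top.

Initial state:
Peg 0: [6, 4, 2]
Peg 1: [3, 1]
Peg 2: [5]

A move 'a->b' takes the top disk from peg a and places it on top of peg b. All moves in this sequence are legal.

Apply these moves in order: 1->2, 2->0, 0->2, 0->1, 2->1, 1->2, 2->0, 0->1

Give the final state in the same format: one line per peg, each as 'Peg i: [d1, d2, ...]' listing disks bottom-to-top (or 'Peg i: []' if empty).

After move 1 (1->2):
Peg 0: [6, 4, 2]
Peg 1: [3]
Peg 2: [5, 1]

After move 2 (2->0):
Peg 0: [6, 4, 2, 1]
Peg 1: [3]
Peg 2: [5]

After move 3 (0->2):
Peg 0: [6, 4, 2]
Peg 1: [3]
Peg 2: [5, 1]

After move 4 (0->1):
Peg 0: [6, 4]
Peg 1: [3, 2]
Peg 2: [5, 1]

After move 5 (2->1):
Peg 0: [6, 4]
Peg 1: [3, 2, 1]
Peg 2: [5]

After move 6 (1->2):
Peg 0: [6, 4]
Peg 1: [3, 2]
Peg 2: [5, 1]

After move 7 (2->0):
Peg 0: [6, 4, 1]
Peg 1: [3, 2]
Peg 2: [5]

After move 8 (0->1):
Peg 0: [6, 4]
Peg 1: [3, 2, 1]
Peg 2: [5]

Answer: Peg 0: [6, 4]
Peg 1: [3, 2, 1]
Peg 2: [5]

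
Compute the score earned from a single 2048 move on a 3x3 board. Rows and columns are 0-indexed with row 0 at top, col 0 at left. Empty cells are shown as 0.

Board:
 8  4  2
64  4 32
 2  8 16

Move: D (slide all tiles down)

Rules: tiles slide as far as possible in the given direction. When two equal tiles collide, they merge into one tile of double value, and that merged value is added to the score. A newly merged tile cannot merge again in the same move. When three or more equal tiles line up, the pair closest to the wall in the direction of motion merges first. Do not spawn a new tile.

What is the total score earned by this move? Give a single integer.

Answer: 8

Derivation:
Slide down:
col 0: [8, 64, 2] -> [8, 64, 2]  score +0 (running 0)
col 1: [4, 4, 8] -> [0, 8, 8]  score +8 (running 8)
col 2: [2, 32, 16] -> [2, 32, 16]  score +0 (running 8)
Board after move:
 8  0  2
64  8 32
 2  8 16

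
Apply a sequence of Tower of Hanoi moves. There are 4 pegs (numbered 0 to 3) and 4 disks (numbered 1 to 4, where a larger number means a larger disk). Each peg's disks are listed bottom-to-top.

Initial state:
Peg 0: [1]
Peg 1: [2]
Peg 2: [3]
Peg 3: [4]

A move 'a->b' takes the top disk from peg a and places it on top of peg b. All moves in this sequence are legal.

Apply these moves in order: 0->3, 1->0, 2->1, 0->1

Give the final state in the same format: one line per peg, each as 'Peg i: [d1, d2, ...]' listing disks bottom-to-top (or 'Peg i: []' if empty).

After move 1 (0->3):
Peg 0: []
Peg 1: [2]
Peg 2: [3]
Peg 3: [4, 1]

After move 2 (1->0):
Peg 0: [2]
Peg 1: []
Peg 2: [3]
Peg 3: [4, 1]

After move 3 (2->1):
Peg 0: [2]
Peg 1: [3]
Peg 2: []
Peg 3: [4, 1]

After move 4 (0->1):
Peg 0: []
Peg 1: [3, 2]
Peg 2: []
Peg 3: [4, 1]

Answer: Peg 0: []
Peg 1: [3, 2]
Peg 2: []
Peg 3: [4, 1]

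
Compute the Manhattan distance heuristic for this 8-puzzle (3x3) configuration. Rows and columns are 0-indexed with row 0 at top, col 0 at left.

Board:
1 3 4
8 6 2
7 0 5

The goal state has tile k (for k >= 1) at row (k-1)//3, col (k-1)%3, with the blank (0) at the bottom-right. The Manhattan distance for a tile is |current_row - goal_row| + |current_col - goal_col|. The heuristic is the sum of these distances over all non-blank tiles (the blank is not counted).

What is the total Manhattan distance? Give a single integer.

Answer: 11

Derivation:
Tile 1: at (0,0), goal (0,0), distance |0-0|+|0-0| = 0
Tile 3: at (0,1), goal (0,2), distance |0-0|+|1-2| = 1
Tile 4: at (0,2), goal (1,0), distance |0-1|+|2-0| = 3
Tile 8: at (1,0), goal (2,1), distance |1-2|+|0-1| = 2
Tile 6: at (1,1), goal (1,2), distance |1-1|+|1-2| = 1
Tile 2: at (1,2), goal (0,1), distance |1-0|+|2-1| = 2
Tile 7: at (2,0), goal (2,0), distance |2-2|+|0-0| = 0
Tile 5: at (2,2), goal (1,1), distance |2-1|+|2-1| = 2
Sum: 0 + 1 + 3 + 2 + 1 + 2 + 0 + 2 = 11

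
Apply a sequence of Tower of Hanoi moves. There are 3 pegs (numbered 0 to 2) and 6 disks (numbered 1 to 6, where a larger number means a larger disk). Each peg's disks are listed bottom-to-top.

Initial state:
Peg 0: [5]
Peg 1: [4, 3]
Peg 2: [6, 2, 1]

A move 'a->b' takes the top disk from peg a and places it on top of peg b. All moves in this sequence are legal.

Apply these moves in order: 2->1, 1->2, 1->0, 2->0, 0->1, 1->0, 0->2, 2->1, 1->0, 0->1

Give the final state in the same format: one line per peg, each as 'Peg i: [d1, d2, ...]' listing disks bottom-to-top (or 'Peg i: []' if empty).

Answer: Peg 0: [5, 3]
Peg 1: [4, 1]
Peg 2: [6, 2]

Derivation:
After move 1 (2->1):
Peg 0: [5]
Peg 1: [4, 3, 1]
Peg 2: [6, 2]

After move 2 (1->2):
Peg 0: [5]
Peg 1: [4, 3]
Peg 2: [6, 2, 1]

After move 3 (1->0):
Peg 0: [5, 3]
Peg 1: [4]
Peg 2: [6, 2, 1]

After move 4 (2->0):
Peg 0: [5, 3, 1]
Peg 1: [4]
Peg 2: [6, 2]

After move 5 (0->1):
Peg 0: [5, 3]
Peg 1: [4, 1]
Peg 2: [6, 2]

After move 6 (1->0):
Peg 0: [5, 3, 1]
Peg 1: [4]
Peg 2: [6, 2]

After move 7 (0->2):
Peg 0: [5, 3]
Peg 1: [4]
Peg 2: [6, 2, 1]

After move 8 (2->1):
Peg 0: [5, 3]
Peg 1: [4, 1]
Peg 2: [6, 2]

After move 9 (1->0):
Peg 0: [5, 3, 1]
Peg 1: [4]
Peg 2: [6, 2]

After move 10 (0->1):
Peg 0: [5, 3]
Peg 1: [4, 1]
Peg 2: [6, 2]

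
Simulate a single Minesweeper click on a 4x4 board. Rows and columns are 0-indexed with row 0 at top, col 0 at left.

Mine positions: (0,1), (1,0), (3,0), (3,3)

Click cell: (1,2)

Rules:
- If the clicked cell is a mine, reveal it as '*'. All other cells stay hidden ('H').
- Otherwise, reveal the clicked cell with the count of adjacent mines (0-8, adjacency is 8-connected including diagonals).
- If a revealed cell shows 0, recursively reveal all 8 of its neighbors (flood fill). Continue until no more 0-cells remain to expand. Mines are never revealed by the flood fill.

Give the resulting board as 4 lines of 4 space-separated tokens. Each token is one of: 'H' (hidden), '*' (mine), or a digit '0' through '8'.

H H H H
H H 1 H
H H H H
H H H H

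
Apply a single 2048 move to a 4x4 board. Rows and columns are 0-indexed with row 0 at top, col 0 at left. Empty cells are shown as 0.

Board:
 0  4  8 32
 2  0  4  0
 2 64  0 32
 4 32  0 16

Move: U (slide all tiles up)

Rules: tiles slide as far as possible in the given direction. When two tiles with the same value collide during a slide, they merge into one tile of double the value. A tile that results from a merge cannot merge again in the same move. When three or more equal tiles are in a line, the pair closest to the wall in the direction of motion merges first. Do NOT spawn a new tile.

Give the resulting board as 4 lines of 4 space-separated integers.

Slide up:
col 0: [0, 2, 2, 4] -> [4, 4, 0, 0]
col 1: [4, 0, 64, 32] -> [4, 64, 32, 0]
col 2: [8, 4, 0, 0] -> [8, 4, 0, 0]
col 3: [32, 0, 32, 16] -> [64, 16, 0, 0]

Answer:  4  4  8 64
 4 64  4 16
 0 32  0  0
 0  0  0  0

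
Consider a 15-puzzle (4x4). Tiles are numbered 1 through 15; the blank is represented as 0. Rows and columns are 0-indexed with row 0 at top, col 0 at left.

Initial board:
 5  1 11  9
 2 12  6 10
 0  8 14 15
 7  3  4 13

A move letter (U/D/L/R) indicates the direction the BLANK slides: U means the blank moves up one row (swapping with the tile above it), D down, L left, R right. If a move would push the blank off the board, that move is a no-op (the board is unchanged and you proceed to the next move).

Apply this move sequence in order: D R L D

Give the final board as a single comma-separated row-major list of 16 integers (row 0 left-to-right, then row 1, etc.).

After move 1 (D):
 5  1 11  9
 2 12  6 10
 7  8 14 15
 0  3  4 13

After move 2 (R):
 5  1 11  9
 2 12  6 10
 7  8 14 15
 3  0  4 13

After move 3 (L):
 5  1 11  9
 2 12  6 10
 7  8 14 15
 0  3  4 13

After move 4 (D):
 5  1 11  9
 2 12  6 10
 7  8 14 15
 0  3  4 13

Answer: 5, 1, 11, 9, 2, 12, 6, 10, 7, 8, 14, 15, 0, 3, 4, 13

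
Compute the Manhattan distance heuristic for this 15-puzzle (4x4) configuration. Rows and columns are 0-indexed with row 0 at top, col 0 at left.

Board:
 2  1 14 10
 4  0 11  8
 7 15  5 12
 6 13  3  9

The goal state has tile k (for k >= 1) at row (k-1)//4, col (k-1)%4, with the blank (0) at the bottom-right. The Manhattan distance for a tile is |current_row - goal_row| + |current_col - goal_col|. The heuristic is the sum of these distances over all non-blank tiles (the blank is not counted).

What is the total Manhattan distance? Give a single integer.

Tile 2: at (0,0), goal (0,1), distance |0-0|+|0-1| = 1
Tile 1: at (0,1), goal (0,0), distance |0-0|+|1-0| = 1
Tile 14: at (0,2), goal (3,1), distance |0-3|+|2-1| = 4
Tile 10: at (0,3), goal (2,1), distance |0-2|+|3-1| = 4
Tile 4: at (1,0), goal (0,3), distance |1-0|+|0-3| = 4
Tile 11: at (1,2), goal (2,2), distance |1-2|+|2-2| = 1
Tile 8: at (1,3), goal (1,3), distance |1-1|+|3-3| = 0
Tile 7: at (2,0), goal (1,2), distance |2-1|+|0-2| = 3
Tile 15: at (2,1), goal (3,2), distance |2-3|+|1-2| = 2
Tile 5: at (2,2), goal (1,0), distance |2-1|+|2-0| = 3
Tile 12: at (2,3), goal (2,3), distance |2-2|+|3-3| = 0
Tile 6: at (3,0), goal (1,1), distance |3-1|+|0-1| = 3
Tile 13: at (3,1), goal (3,0), distance |3-3|+|1-0| = 1
Tile 3: at (3,2), goal (0,2), distance |3-0|+|2-2| = 3
Tile 9: at (3,3), goal (2,0), distance |3-2|+|3-0| = 4
Sum: 1 + 1 + 4 + 4 + 4 + 1 + 0 + 3 + 2 + 3 + 0 + 3 + 1 + 3 + 4 = 34

Answer: 34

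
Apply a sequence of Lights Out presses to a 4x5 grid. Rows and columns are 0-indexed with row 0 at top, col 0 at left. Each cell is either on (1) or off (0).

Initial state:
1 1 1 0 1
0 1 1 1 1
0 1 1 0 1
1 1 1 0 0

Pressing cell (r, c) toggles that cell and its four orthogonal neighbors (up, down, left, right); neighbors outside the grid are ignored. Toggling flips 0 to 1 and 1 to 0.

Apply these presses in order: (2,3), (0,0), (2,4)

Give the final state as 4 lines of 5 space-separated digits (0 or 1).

Answer: 0 0 1 0 1
1 1 1 0 0
0 1 0 0 1
1 1 1 1 1

Derivation:
After press 1 at (2,3):
1 1 1 0 1
0 1 1 0 1
0 1 0 1 0
1 1 1 1 0

After press 2 at (0,0):
0 0 1 0 1
1 1 1 0 1
0 1 0 1 0
1 1 1 1 0

After press 3 at (2,4):
0 0 1 0 1
1 1 1 0 0
0 1 0 0 1
1 1 1 1 1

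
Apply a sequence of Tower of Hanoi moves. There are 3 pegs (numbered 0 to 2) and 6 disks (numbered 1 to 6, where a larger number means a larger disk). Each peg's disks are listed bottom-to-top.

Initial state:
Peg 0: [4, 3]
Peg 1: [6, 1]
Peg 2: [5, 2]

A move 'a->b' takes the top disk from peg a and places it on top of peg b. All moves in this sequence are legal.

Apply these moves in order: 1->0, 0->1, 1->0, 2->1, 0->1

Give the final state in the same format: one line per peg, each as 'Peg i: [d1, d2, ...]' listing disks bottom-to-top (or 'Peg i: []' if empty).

Answer: Peg 0: [4, 3]
Peg 1: [6, 2, 1]
Peg 2: [5]

Derivation:
After move 1 (1->0):
Peg 0: [4, 3, 1]
Peg 1: [6]
Peg 2: [5, 2]

After move 2 (0->1):
Peg 0: [4, 3]
Peg 1: [6, 1]
Peg 2: [5, 2]

After move 3 (1->0):
Peg 0: [4, 3, 1]
Peg 1: [6]
Peg 2: [5, 2]

After move 4 (2->1):
Peg 0: [4, 3, 1]
Peg 1: [6, 2]
Peg 2: [5]

After move 5 (0->1):
Peg 0: [4, 3]
Peg 1: [6, 2, 1]
Peg 2: [5]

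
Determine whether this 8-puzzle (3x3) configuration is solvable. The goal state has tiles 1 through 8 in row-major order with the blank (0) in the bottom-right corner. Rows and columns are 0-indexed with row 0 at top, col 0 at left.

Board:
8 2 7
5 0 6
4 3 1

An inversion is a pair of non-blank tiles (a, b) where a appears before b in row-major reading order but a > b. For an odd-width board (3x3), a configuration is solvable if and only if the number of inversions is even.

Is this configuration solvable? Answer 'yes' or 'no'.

Answer: yes

Derivation:
Inversions (pairs i<j in row-major order where tile[i] > tile[j] > 0): 22
22 is even, so the puzzle is solvable.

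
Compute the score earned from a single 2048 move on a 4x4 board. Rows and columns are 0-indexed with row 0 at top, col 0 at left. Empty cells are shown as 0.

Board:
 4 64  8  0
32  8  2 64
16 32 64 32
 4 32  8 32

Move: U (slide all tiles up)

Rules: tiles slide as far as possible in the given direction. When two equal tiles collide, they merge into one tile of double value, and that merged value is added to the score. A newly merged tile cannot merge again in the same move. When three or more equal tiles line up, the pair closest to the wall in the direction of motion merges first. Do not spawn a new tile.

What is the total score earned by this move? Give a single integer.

Answer: 128

Derivation:
Slide up:
col 0: [4, 32, 16, 4] -> [4, 32, 16, 4]  score +0 (running 0)
col 1: [64, 8, 32, 32] -> [64, 8, 64, 0]  score +64 (running 64)
col 2: [8, 2, 64, 8] -> [8, 2, 64, 8]  score +0 (running 64)
col 3: [0, 64, 32, 32] -> [64, 64, 0, 0]  score +64 (running 128)
Board after move:
 4 64  8 64
32  8  2 64
16 64 64  0
 4  0  8  0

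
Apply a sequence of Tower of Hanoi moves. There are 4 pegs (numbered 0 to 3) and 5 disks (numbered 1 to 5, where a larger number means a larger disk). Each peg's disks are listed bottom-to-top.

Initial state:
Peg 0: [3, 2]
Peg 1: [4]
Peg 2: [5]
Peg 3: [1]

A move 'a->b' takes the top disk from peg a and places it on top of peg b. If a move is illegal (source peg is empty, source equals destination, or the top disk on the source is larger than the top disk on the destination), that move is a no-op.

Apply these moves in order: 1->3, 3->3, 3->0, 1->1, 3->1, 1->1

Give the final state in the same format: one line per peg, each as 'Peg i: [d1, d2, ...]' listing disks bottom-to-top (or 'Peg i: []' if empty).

After move 1 (1->3):
Peg 0: [3, 2]
Peg 1: [4]
Peg 2: [5]
Peg 3: [1]

After move 2 (3->3):
Peg 0: [3, 2]
Peg 1: [4]
Peg 2: [5]
Peg 3: [1]

After move 3 (3->0):
Peg 0: [3, 2, 1]
Peg 1: [4]
Peg 2: [5]
Peg 3: []

After move 4 (1->1):
Peg 0: [3, 2, 1]
Peg 1: [4]
Peg 2: [5]
Peg 3: []

After move 5 (3->1):
Peg 0: [3, 2, 1]
Peg 1: [4]
Peg 2: [5]
Peg 3: []

After move 6 (1->1):
Peg 0: [3, 2, 1]
Peg 1: [4]
Peg 2: [5]
Peg 3: []

Answer: Peg 0: [3, 2, 1]
Peg 1: [4]
Peg 2: [5]
Peg 3: []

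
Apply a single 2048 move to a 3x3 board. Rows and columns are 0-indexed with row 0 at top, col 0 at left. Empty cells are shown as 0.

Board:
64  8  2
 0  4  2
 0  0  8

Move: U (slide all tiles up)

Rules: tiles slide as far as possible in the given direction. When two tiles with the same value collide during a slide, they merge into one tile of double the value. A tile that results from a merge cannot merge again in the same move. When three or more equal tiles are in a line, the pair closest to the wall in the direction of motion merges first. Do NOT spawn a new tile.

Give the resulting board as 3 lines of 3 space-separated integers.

Slide up:
col 0: [64, 0, 0] -> [64, 0, 0]
col 1: [8, 4, 0] -> [8, 4, 0]
col 2: [2, 2, 8] -> [4, 8, 0]

Answer: 64  8  4
 0  4  8
 0  0  0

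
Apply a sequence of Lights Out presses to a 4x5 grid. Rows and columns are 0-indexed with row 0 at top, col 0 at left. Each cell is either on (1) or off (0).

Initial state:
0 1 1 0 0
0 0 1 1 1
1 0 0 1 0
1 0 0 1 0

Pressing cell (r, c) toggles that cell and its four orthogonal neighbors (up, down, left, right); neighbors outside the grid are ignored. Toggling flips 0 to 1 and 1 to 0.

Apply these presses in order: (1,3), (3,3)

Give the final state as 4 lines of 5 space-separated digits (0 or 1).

After press 1 at (1,3):
0 1 1 1 0
0 0 0 0 0
1 0 0 0 0
1 0 0 1 0

After press 2 at (3,3):
0 1 1 1 0
0 0 0 0 0
1 0 0 1 0
1 0 1 0 1

Answer: 0 1 1 1 0
0 0 0 0 0
1 0 0 1 0
1 0 1 0 1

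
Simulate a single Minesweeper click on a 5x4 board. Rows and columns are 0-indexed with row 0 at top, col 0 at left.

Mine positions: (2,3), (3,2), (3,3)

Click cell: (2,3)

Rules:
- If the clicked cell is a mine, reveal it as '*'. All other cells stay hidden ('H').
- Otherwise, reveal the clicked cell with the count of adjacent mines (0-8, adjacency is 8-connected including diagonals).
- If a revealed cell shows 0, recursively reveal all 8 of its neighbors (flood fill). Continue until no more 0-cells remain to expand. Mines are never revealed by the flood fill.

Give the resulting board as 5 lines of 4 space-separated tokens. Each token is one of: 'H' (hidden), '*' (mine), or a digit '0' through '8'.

H H H H
H H H H
H H H *
H H H H
H H H H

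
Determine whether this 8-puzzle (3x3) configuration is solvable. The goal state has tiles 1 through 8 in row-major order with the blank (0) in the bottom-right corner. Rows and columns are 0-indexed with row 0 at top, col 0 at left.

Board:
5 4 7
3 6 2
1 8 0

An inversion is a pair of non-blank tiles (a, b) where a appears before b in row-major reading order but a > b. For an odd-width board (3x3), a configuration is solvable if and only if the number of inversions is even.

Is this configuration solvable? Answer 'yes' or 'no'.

Inversions (pairs i<j in row-major order where tile[i] > tile[j] > 0): 16
16 is even, so the puzzle is solvable.

Answer: yes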